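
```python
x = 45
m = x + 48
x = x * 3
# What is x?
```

Trace (tracking x):
x = 45  # -> x = 45
m = x + 48  # -> m = 93
x = x * 3  # -> x = 135

Answer: 135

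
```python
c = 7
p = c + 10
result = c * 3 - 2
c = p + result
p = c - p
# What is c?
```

Answer: 36

Derivation:
Trace (tracking c):
c = 7  # -> c = 7
p = c + 10  # -> p = 17
result = c * 3 - 2  # -> result = 19
c = p + result  # -> c = 36
p = c - p  # -> p = 19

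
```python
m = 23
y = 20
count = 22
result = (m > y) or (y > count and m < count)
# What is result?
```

Trace (tracking result):
m = 23  # -> m = 23
y = 20  # -> y = 20
count = 22  # -> count = 22
result = m > y or (y > count and m < count)  # -> result = True

Answer: True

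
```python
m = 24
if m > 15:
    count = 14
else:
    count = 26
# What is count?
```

Answer: 14

Derivation:
Trace (tracking count):
m = 24  # -> m = 24
if m > 15:  # condition is True
    count = 14  # -> count = 14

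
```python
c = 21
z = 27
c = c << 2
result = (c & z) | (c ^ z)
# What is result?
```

Answer: 95

Derivation:
Trace (tracking result):
c = 21  # -> c = 21
z = 27  # -> z = 27
c = c << 2  # -> c = 84
result = c & z | c ^ z  # -> result = 95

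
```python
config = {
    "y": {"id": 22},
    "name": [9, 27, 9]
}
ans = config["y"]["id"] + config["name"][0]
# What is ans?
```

Trace (tracking ans):
config = {'y': {'id': 22}, 'name': [9, 27, 9]}  # -> config = {'y': {'id': 22}, 'name': [9, 27, 9]}
ans = config['y']['id'] + config['name'][0]  # -> ans = 31

Answer: 31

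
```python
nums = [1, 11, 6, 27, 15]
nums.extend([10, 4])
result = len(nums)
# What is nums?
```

Answer: [1, 11, 6, 27, 15, 10, 4]

Derivation:
Trace (tracking nums):
nums = [1, 11, 6, 27, 15]  # -> nums = [1, 11, 6, 27, 15]
nums.extend([10, 4])  # -> nums = [1, 11, 6, 27, 15, 10, 4]
result = len(nums)  # -> result = 7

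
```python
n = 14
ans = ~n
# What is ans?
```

Answer: -15

Derivation:
Trace (tracking ans):
n = 14  # -> n = 14
ans = ~n  # -> ans = -15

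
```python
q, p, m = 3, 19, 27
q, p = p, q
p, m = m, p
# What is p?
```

Trace (tracking p):
q, p, m = (3, 19, 27)  # -> q = 3, p = 19, m = 27
q, p = (p, q)  # -> q = 19, p = 3
p, m = (m, p)  # -> p = 27, m = 3

Answer: 27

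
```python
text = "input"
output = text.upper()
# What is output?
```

Trace (tracking output):
text = 'input'  # -> text = 'input'
output = text.upper()  # -> output = 'INPUT'

Answer: 'INPUT'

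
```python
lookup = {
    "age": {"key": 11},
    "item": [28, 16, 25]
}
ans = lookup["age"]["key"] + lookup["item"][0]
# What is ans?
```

Answer: 39

Derivation:
Trace (tracking ans):
lookup = {'age': {'key': 11}, 'item': [28, 16, 25]}  # -> lookup = {'age': {'key': 11}, 'item': [28, 16, 25]}
ans = lookup['age']['key'] + lookup['item'][0]  # -> ans = 39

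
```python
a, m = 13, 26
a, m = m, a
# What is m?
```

Answer: 13

Derivation:
Trace (tracking m):
a, m = (13, 26)  # -> a = 13, m = 26
a, m = (m, a)  # -> a = 26, m = 13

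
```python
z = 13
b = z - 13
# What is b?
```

Trace (tracking b):
z = 13  # -> z = 13
b = z - 13  # -> b = 0

Answer: 0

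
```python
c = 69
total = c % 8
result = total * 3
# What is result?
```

Answer: 15

Derivation:
Trace (tracking result):
c = 69  # -> c = 69
total = c % 8  # -> total = 5
result = total * 3  # -> result = 15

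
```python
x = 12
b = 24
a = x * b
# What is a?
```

Trace (tracking a):
x = 12  # -> x = 12
b = 24  # -> b = 24
a = x * b  # -> a = 288

Answer: 288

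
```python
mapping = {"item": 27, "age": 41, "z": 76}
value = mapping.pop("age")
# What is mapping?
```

Trace (tracking mapping):
mapping = {'item': 27, 'age': 41, 'z': 76}  # -> mapping = {'item': 27, 'age': 41, 'z': 76}
value = mapping.pop('age')  # -> value = 41

Answer: {'item': 27, 'z': 76}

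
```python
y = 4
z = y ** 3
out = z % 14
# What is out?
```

Answer: 8

Derivation:
Trace (tracking out):
y = 4  # -> y = 4
z = y ** 3  # -> z = 64
out = z % 14  # -> out = 8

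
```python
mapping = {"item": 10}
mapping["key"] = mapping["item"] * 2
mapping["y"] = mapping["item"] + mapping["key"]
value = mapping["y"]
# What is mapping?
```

Answer: {'item': 10, 'key': 20, 'y': 30}

Derivation:
Trace (tracking mapping):
mapping = {'item': 10}  # -> mapping = {'item': 10}
mapping['key'] = mapping['item'] * 2  # -> mapping = {'item': 10, 'key': 20}
mapping['y'] = mapping['item'] + mapping['key']  # -> mapping = {'item': 10, 'key': 20, 'y': 30}
value = mapping['y']  # -> value = 30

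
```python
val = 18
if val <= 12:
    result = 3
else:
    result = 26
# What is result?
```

Answer: 26

Derivation:
Trace (tracking result):
val = 18  # -> val = 18
if val <= 12:  # condition is False
else:
    result = 26  # -> result = 26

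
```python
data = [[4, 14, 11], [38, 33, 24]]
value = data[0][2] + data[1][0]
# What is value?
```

Answer: 49

Derivation:
Trace (tracking value):
data = [[4, 14, 11], [38, 33, 24]]  # -> data = [[4, 14, 11], [38, 33, 24]]
value = data[0][2] + data[1][0]  # -> value = 49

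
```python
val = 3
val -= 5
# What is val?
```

Answer: -2

Derivation:
Trace (tracking val):
val = 3  # -> val = 3
val -= 5  # -> val = -2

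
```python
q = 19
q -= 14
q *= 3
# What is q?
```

Trace (tracking q):
q = 19  # -> q = 19
q -= 14  # -> q = 5
q *= 3  # -> q = 15

Answer: 15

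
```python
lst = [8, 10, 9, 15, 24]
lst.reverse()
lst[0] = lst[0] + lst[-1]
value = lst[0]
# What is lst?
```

Answer: [32, 15, 9, 10, 8]

Derivation:
Trace (tracking lst):
lst = [8, 10, 9, 15, 24]  # -> lst = [8, 10, 9, 15, 24]
lst.reverse()  # -> lst = [24, 15, 9, 10, 8]
lst[0] = lst[0] + lst[-1]  # -> lst = [32, 15, 9, 10, 8]
value = lst[0]  # -> value = 32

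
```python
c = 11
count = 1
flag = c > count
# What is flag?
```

Answer: True

Derivation:
Trace (tracking flag):
c = 11  # -> c = 11
count = 1  # -> count = 1
flag = c > count  # -> flag = True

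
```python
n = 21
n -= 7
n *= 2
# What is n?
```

Answer: 28

Derivation:
Trace (tracking n):
n = 21  # -> n = 21
n -= 7  # -> n = 14
n *= 2  # -> n = 28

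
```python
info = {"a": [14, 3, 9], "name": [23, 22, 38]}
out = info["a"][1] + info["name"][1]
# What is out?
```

Answer: 25

Derivation:
Trace (tracking out):
info = {'a': [14, 3, 9], 'name': [23, 22, 38]}  # -> info = {'a': [14, 3, 9], 'name': [23, 22, 38]}
out = info['a'][1] + info['name'][1]  # -> out = 25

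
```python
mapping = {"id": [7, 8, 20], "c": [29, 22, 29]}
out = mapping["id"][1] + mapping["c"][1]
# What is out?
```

Answer: 30

Derivation:
Trace (tracking out):
mapping = {'id': [7, 8, 20], 'c': [29, 22, 29]}  # -> mapping = {'id': [7, 8, 20], 'c': [29, 22, 29]}
out = mapping['id'][1] + mapping['c'][1]  # -> out = 30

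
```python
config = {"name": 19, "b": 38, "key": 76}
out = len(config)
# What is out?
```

Answer: 3

Derivation:
Trace (tracking out):
config = {'name': 19, 'b': 38, 'key': 76}  # -> config = {'name': 19, 'b': 38, 'key': 76}
out = len(config)  # -> out = 3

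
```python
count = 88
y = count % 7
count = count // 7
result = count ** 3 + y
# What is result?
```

Answer: 1732

Derivation:
Trace (tracking result):
count = 88  # -> count = 88
y = count % 7  # -> y = 4
count = count // 7  # -> count = 12
result = count ** 3 + y  # -> result = 1732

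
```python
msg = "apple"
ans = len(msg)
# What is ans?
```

Trace (tracking ans):
msg = 'apple'  # -> msg = 'apple'
ans = len(msg)  # -> ans = 5

Answer: 5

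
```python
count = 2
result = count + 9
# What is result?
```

Trace (tracking result):
count = 2  # -> count = 2
result = count + 9  # -> result = 11

Answer: 11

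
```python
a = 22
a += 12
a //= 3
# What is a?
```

Trace (tracking a):
a = 22  # -> a = 22
a += 12  # -> a = 34
a //= 3  # -> a = 11

Answer: 11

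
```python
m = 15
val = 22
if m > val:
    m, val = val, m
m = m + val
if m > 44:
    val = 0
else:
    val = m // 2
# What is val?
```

Trace (tracking val):
m = 15  # -> m = 15
val = 22  # -> val = 22
if m > val:  # condition is False
m = m + val  # -> m = 37
if m > 44:  # condition is False
else:
    val = m // 2  # -> val = 18

Answer: 18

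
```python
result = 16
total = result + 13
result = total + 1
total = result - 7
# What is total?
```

Answer: 23

Derivation:
Trace (tracking total):
result = 16  # -> result = 16
total = result + 13  # -> total = 29
result = total + 1  # -> result = 30
total = result - 7  # -> total = 23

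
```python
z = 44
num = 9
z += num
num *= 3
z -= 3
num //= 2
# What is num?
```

Trace (tracking num):
z = 44  # -> z = 44
num = 9  # -> num = 9
z += num  # -> z = 53
num *= 3  # -> num = 27
z -= 3  # -> z = 50
num //= 2  # -> num = 13

Answer: 13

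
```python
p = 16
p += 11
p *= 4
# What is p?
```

Answer: 108

Derivation:
Trace (tracking p):
p = 16  # -> p = 16
p += 11  # -> p = 27
p *= 4  # -> p = 108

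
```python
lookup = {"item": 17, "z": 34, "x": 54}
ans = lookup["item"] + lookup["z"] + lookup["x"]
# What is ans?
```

Trace (tracking ans):
lookup = {'item': 17, 'z': 34, 'x': 54}  # -> lookup = {'item': 17, 'z': 34, 'x': 54}
ans = lookup['item'] + lookup['z'] + lookup['x']  # -> ans = 105

Answer: 105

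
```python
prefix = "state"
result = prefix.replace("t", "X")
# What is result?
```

Trace (tracking result):
prefix = 'state'  # -> prefix = 'state'
result = prefix.replace('t', 'X')  # -> result = 'sXaXe'

Answer: 'sXaXe'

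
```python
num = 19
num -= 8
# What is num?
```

Answer: 11

Derivation:
Trace (tracking num):
num = 19  # -> num = 19
num -= 8  # -> num = 11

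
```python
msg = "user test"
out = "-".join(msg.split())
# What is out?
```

Trace (tracking out):
msg = 'user test'  # -> msg = 'user test'
out = '-'.join(msg.split())  # -> out = 'user-test'

Answer: 'user-test'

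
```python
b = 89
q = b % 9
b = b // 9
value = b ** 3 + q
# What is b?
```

Answer: 9

Derivation:
Trace (tracking b):
b = 89  # -> b = 89
q = b % 9  # -> q = 8
b = b // 9  # -> b = 9
value = b ** 3 + q  # -> value = 737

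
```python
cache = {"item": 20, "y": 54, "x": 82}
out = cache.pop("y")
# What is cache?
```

Answer: {'item': 20, 'x': 82}

Derivation:
Trace (tracking cache):
cache = {'item': 20, 'y': 54, 'x': 82}  # -> cache = {'item': 20, 'y': 54, 'x': 82}
out = cache.pop('y')  # -> out = 54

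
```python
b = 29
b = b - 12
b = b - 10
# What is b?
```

Trace (tracking b):
b = 29  # -> b = 29
b = b - 12  # -> b = 17
b = b - 10  # -> b = 7

Answer: 7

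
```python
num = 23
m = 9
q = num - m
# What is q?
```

Trace (tracking q):
num = 23  # -> num = 23
m = 9  # -> m = 9
q = num - m  # -> q = 14

Answer: 14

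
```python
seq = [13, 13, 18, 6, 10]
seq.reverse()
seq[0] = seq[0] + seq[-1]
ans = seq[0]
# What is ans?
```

Trace (tracking ans):
seq = [13, 13, 18, 6, 10]  # -> seq = [13, 13, 18, 6, 10]
seq.reverse()  # -> seq = [10, 6, 18, 13, 13]
seq[0] = seq[0] + seq[-1]  # -> seq = [23, 6, 18, 13, 13]
ans = seq[0]  # -> ans = 23

Answer: 23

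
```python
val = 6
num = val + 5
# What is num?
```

Trace (tracking num):
val = 6  # -> val = 6
num = val + 5  # -> num = 11

Answer: 11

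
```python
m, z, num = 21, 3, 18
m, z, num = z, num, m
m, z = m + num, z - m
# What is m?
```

Trace (tracking m):
m, z, num = (21, 3, 18)  # -> m = 21, z = 3, num = 18
m, z, num = (z, num, m)  # -> m = 3, z = 18, num = 21
m, z = (m + num, z - m)  # -> m = 24, z = 15

Answer: 24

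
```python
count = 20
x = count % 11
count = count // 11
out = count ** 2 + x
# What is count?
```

Answer: 1

Derivation:
Trace (tracking count):
count = 20  # -> count = 20
x = count % 11  # -> x = 9
count = count // 11  # -> count = 1
out = count ** 2 + x  # -> out = 10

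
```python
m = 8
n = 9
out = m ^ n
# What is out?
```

Trace (tracking out):
m = 8  # -> m = 8
n = 9  # -> n = 9
out = m ^ n  # -> out = 1

Answer: 1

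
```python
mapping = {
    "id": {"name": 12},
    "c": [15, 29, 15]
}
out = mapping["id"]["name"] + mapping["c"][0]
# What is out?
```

Trace (tracking out):
mapping = {'id': {'name': 12}, 'c': [15, 29, 15]}  # -> mapping = {'id': {'name': 12}, 'c': [15, 29, 15]}
out = mapping['id']['name'] + mapping['c'][0]  # -> out = 27

Answer: 27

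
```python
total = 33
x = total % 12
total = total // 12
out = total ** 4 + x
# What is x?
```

Trace (tracking x):
total = 33  # -> total = 33
x = total % 12  # -> x = 9
total = total // 12  # -> total = 2
out = total ** 4 + x  # -> out = 25

Answer: 9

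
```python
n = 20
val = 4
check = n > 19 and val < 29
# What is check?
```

Trace (tracking check):
n = 20  # -> n = 20
val = 4  # -> val = 4
check = n > 19 and val < 29  # -> check = True

Answer: True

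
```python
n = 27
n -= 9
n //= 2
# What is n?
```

Trace (tracking n):
n = 27  # -> n = 27
n -= 9  # -> n = 18
n //= 2  # -> n = 9

Answer: 9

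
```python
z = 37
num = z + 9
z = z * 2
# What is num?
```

Trace (tracking num):
z = 37  # -> z = 37
num = z + 9  # -> num = 46
z = z * 2  # -> z = 74

Answer: 46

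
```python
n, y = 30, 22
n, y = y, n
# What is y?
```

Trace (tracking y):
n, y = (30, 22)  # -> n = 30, y = 22
n, y = (y, n)  # -> n = 22, y = 30

Answer: 30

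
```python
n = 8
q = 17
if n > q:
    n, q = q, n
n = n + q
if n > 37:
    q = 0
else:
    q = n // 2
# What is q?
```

Answer: 12

Derivation:
Trace (tracking q):
n = 8  # -> n = 8
q = 17  # -> q = 17
if n > q:  # condition is False
n = n + q  # -> n = 25
if n > 37:  # condition is False
else:
    q = n // 2  # -> q = 12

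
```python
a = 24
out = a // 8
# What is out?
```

Trace (tracking out):
a = 24  # -> a = 24
out = a // 8  # -> out = 3

Answer: 3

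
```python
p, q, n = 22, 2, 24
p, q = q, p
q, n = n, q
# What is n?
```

Answer: 22

Derivation:
Trace (tracking n):
p, q, n = (22, 2, 24)  # -> p = 22, q = 2, n = 24
p, q = (q, p)  # -> p = 2, q = 22
q, n = (n, q)  # -> q = 24, n = 22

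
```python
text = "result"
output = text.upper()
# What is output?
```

Answer: 'RESULT'

Derivation:
Trace (tracking output):
text = 'result'  # -> text = 'result'
output = text.upper()  # -> output = 'RESULT'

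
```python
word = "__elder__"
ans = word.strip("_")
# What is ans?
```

Answer: 'elder'

Derivation:
Trace (tracking ans):
word = '__elder__'  # -> word = '__elder__'
ans = word.strip('_')  # -> ans = 'elder'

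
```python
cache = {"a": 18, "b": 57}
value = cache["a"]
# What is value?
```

Trace (tracking value):
cache = {'a': 18, 'b': 57}  # -> cache = {'a': 18, 'b': 57}
value = cache['a']  # -> value = 18

Answer: 18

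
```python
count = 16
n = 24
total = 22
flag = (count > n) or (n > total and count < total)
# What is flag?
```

Trace (tracking flag):
count = 16  # -> count = 16
n = 24  # -> n = 24
total = 22  # -> total = 22
flag = count > n or (n > total and count < total)  # -> flag = True

Answer: True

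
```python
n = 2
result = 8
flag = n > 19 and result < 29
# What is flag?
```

Answer: False

Derivation:
Trace (tracking flag):
n = 2  # -> n = 2
result = 8  # -> result = 8
flag = n > 19 and result < 29  # -> flag = False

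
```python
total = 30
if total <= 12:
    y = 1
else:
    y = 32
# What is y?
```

Trace (tracking y):
total = 30  # -> total = 30
if total <= 12:  # condition is False
else:
    y = 32  # -> y = 32

Answer: 32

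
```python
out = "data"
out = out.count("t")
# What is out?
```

Answer: 1

Derivation:
Trace (tracking out):
out = 'data'  # -> out = 'data'
out = out.count('t')  # -> out = 1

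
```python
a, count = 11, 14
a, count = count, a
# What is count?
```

Trace (tracking count):
a, count = (11, 14)  # -> a = 11, count = 14
a, count = (count, a)  # -> a = 14, count = 11

Answer: 11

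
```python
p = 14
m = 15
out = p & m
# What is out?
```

Trace (tracking out):
p = 14  # -> p = 14
m = 15  # -> m = 15
out = p & m  # -> out = 14

Answer: 14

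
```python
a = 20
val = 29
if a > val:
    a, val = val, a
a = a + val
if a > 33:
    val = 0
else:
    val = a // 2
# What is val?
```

Trace (tracking val):
a = 20  # -> a = 20
val = 29  # -> val = 29
if a > val:  # condition is False
a = a + val  # -> a = 49
if a > 33:  # condition is True
    val = 0  # -> val = 0

Answer: 0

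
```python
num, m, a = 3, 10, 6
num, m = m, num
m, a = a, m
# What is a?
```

Trace (tracking a):
num, m, a = (3, 10, 6)  # -> num = 3, m = 10, a = 6
num, m = (m, num)  # -> num = 10, m = 3
m, a = (a, m)  # -> m = 6, a = 3

Answer: 3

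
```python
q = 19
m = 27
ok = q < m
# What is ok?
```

Trace (tracking ok):
q = 19  # -> q = 19
m = 27  # -> m = 27
ok = q < m  # -> ok = True

Answer: True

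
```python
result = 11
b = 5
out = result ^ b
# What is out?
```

Answer: 14

Derivation:
Trace (tracking out):
result = 11  # -> result = 11
b = 5  # -> b = 5
out = result ^ b  # -> out = 14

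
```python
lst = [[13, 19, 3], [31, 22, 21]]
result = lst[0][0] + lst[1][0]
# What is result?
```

Answer: 44

Derivation:
Trace (tracking result):
lst = [[13, 19, 3], [31, 22, 21]]  # -> lst = [[13, 19, 3], [31, 22, 21]]
result = lst[0][0] + lst[1][0]  # -> result = 44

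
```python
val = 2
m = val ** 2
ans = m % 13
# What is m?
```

Trace (tracking m):
val = 2  # -> val = 2
m = val ** 2  # -> m = 4
ans = m % 13  # -> ans = 4

Answer: 4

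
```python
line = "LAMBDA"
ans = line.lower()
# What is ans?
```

Answer: 'lambda'

Derivation:
Trace (tracking ans):
line = 'LAMBDA'  # -> line = 'LAMBDA'
ans = line.lower()  # -> ans = 'lambda'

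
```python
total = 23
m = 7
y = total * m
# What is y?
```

Trace (tracking y):
total = 23  # -> total = 23
m = 7  # -> m = 7
y = total * m  # -> y = 161

Answer: 161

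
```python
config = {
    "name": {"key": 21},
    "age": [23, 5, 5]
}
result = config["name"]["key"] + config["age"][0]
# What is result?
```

Trace (tracking result):
config = {'name': {'key': 21}, 'age': [23, 5, 5]}  # -> config = {'name': {'key': 21}, 'age': [23, 5, 5]}
result = config['name']['key'] + config['age'][0]  # -> result = 44

Answer: 44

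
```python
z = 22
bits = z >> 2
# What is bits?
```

Answer: 5

Derivation:
Trace (tracking bits):
z = 22  # -> z = 22
bits = z >> 2  # -> bits = 5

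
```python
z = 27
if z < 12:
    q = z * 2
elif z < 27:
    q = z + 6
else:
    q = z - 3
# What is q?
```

Trace (tracking q):
z = 27  # -> z = 27
if z < 12:  # condition is False
elif z < 27:  # condition is False
else:
    q = z - 3  # -> q = 24

Answer: 24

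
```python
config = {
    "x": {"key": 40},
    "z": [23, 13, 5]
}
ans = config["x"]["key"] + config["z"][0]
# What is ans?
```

Answer: 63

Derivation:
Trace (tracking ans):
config = {'x': {'key': 40}, 'z': [23, 13, 5]}  # -> config = {'x': {'key': 40}, 'z': [23, 13, 5]}
ans = config['x']['key'] + config['z'][0]  # -> ans = 63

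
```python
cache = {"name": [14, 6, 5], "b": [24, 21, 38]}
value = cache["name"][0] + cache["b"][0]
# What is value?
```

Trace (tracking value):
cache = {'name': [14, 6, 5], 'b': [24, 21, 38]}  # -> cache = {'name': [14, 6, 5], 'b': [24, 21, 38]}
value = cache['name'][0] + cache['b'][0]  # -> value = 38

Answer: 38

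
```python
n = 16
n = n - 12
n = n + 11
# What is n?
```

Answer: 15

Derivation:
Trace (tracking n):
n = 16  # -> n = 16
n = n - 12  # -> n = 4
n = n + 11  # -> n = 15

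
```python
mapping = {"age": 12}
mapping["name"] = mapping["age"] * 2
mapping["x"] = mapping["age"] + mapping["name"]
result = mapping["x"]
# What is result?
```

Answer: 36

Derivation:
Trace (tracking result):
mapping = {'age': 12}  # -> mapping = {'age': 12}
mapping['name'] = mapping['age'] * 2  # -> mapping = {'age': 12, 'name': 24}
mapping['x'] = mapping['age'] + mapping['name']  # -> mapping = {'age': 12, 'name': 24, 'x': 36}
result = mapping['x']  # -> result = 36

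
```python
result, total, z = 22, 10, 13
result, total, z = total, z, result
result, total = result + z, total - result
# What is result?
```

Trace (tracking result):
result, total, z = (22, 10, 13)  # -> result = 22, total = 10, z = 13
result, total, z = (total, z, result)  # -> result = 10, total = 13, z = 22
result, total = (result + z, total - result)  # -> result = 32, total = 3

Answer: 32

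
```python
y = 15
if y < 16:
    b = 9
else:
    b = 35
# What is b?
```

Answer: 9

Derivation:
Trace (tracking b):
y = 15  # -> y = 15
if y < 16:  # condition is True
    b = 9  # -> b = 9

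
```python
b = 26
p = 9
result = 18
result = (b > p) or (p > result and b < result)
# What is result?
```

Trace (tracking result):
b = 26  # -> b = 26
p = 9  # -> p = 9
result = 18  # -> result = 18
result = b > p or (p > result and b < result)  # -> result = True

Answer: True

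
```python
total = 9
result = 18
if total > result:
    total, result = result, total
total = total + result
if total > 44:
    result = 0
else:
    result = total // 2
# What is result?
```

Trace (tracking result):
total = 9  # -> total = 9
result = 18  # -> result = 18
if total > result:  # condition is False
total = total + result  # -> total = 27
if total > 44:  # condition is False
else:
    result = total // 2  # -> result = 13

Answer: 13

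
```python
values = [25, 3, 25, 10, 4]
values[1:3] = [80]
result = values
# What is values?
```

Answer: [25, 80, 10, 4]

Derivation:
Trace (tracking values):
values = [25, 3, 25, 10, 4]  # -> values = [25, 3, 25, 10, 4]
values[1:3] = [80]  # -> values = [25, 80, 10, 4]
result = values  # -> result = [25, 80, 10, 4]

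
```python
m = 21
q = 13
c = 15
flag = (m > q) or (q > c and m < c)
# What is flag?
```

Answer: True

Derivation:
Trace (tracking flag):
m = 21  # -> m = 21
q = 13  # -> q = 13
c = 15  # -> c = 15
flag = m > q or (q > c and m < c)  # -> flag = True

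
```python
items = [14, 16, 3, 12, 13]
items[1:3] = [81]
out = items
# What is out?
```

Trace (tracking out):
items = [14, 16, 3, 12, 13]  # -> items = [14, 16, 3, 12, 13]
items[1:3] = [81]  # -> items = [14, 81, 12, 13]
out = items  # -> out = [14, 81, 12, 13]

Answer: [14, 81, 12, 13]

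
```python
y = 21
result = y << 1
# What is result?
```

Trace (tracking result):
y = 21  # -> y = 21
result = y << 1  # -> result = 42

Answer: 42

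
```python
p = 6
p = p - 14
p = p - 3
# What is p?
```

Answer: -11

Derivation:
Trace (tracking p):
p = 6  # -> p = 6
p = p - 14  # -> p = -8
p = p - 3  # -> p = -11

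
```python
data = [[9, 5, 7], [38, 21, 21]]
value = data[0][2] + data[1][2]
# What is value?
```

Trace (tracking value):
data = [[9, 5, 7], [38, 21, 21]]  # -> data = [[9, 5, 7], [38, 21, 21]]
value = data[0][2] + data[1][2]  # -> value = 28

Answer: 28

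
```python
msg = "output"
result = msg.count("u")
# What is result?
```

Trace (tracking result):
msg = 'output'  # -> msg = 'output'
result = msg.count('u')  # -> result = 2

Answer: 2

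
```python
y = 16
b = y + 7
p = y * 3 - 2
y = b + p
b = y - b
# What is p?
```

Trace (tracking p):
y = 16  # -> y = 16
b = y + 7  # -> b = 23
p = y * 3 - 2  # -> p = 46
y = b + p  # -> y = 69
b = y - b  # -> b = 46

Answer: 46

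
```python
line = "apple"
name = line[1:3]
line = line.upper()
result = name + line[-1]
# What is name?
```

Answer: 'pp'

Derivation:
Trace (tracking name):
line = 'apple'  # -> line = 'apple'
name = line[1:3]  # -> name = 'pp'
line = line.upper()  # -> line = 'APPLE'
result = name + line[-1]  # -> result = 'ppE'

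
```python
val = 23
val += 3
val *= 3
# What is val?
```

Trace (tracking val):
val = 23  # -> val = 23
val += 3  # -> val = 26
val *= 3  # -> val = 78

Answer: 78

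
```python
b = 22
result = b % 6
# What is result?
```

Trace (tracking result):
b = 22  # -> b = 22
result = b % 6  # -> result = 4

Answer: 4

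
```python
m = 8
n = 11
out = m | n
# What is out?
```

Answer: 11

Derivation:
Trace (tracking out):
m = 8  # -> m = 8
n = 11  # -> n = 11
out = m | n  # -> out = 11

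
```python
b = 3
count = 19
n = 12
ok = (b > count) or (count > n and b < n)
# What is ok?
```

Trace (tracking ok):
b = 3  # -> b = 3
count = 19  # -> count = 19
n = 12  # -> n = 12
ok = b > count or (count > n and b < n)  # -> ok = True

Answer: True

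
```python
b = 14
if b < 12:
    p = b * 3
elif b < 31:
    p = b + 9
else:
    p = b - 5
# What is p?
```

Answer: 23

Derivation:
Trace (tracking p):
b = 14  # -> b = 14
if b < 12:  # condition is False
elif b < 31:  # condition is True
    p = b + 9  # -> p = 23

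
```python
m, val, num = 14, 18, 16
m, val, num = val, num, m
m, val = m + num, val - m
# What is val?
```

Answer: -2

Derivation:
Trace (tracking val):
m, val, num = (14, 18, 16)  # -> m = 14, val = 18, num = 16
m, val, num = (val, num, m)  # -> m = 18, val = 16, num = 14
m, val = (m + num, val - m)  # -> m = 32, val = -2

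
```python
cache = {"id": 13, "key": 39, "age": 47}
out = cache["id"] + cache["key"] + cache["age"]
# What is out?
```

Trace (tracking out):
cache = {'id': 13, 'key': 39, 'age': 47}  # -> cache = {'id': 13, 'key': 39, 'age': 47}
out = cache['id'] + cache['key'] + cache['age']  # -> out = 99

Answer: 99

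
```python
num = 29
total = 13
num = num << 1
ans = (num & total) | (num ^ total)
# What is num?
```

Trace (tracking num):
num = 29  # -> num = 29
total = 13  # -> total = 13
num = num << 1  # -> num = 58
ans = num & total | num ^ total  # -> ans = 63

Answer: 58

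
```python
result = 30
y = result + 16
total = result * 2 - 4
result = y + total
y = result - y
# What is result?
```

Answer: 102

Derivation:
Trace (tracking result):
result = 30  # -> result = 30
y = result + 16  # -> y = 46
total = result * 2 - 4  # -> total = 56
result = y + total  # -> result = 102
y = result - y  # -> y = 56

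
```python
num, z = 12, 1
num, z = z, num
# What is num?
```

Answer: 1

Derivation:
Trace (tracking num):
num, z = (12, 1)  # -> num = 12, z = 1
num, z = (z, num)  # -> num = 1, z = 12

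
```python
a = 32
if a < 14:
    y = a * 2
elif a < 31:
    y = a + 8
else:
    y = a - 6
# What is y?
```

Answer: 26

Derivation:
Trace (tracking y):
a = 32  # -> a = 32
if a < 14:  # condition is False
elif a < 31:  # condition is False
else:
    y = a - 6  # -> y = 26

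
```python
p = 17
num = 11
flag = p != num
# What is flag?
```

Trace (tracking flag):
p = 17  # -> p = 17
num = 11  # -> num = 11
flag = p != num  # -> flag = True

Answer: True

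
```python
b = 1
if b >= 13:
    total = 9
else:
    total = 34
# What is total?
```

Answer: 34

Derivation:
Trace (tracking total):
b = 1  # -> b = 1
if b >= 13:  # condition is False
else:
    total = 34  # -> total = 34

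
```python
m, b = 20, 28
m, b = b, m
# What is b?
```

Trace (tracking b):
m, b = (20, 28)  # -> m = 20, b = 28
m, b = (b, m)  # -> m = 28, b = 20

Answer: 20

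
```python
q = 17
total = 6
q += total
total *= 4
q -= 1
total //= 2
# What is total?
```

Answer: 12

Derivation:
Trace (tracking total):
q = 17  # -> q = 17
total = 6  # -> total = 6
q += total  # -> q = 23
total *= 4  # -> total = 24
q -= 1  # -> q = 22
total //= 2  # -> total = 12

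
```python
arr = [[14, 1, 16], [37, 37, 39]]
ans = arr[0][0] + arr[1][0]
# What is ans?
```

Trace (tracking ans):
arr = [[14, 1, 16], [37, 37, 39]]  # -> arr = [[14, 1, 16], [37, 37, 39]]
ans = arr[0][0] + arr[1][0]  # -> ans = 51

Answer: 51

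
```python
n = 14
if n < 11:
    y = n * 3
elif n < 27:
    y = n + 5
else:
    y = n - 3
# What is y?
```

Answer: 19

Derivation:
Trace (tracking y):
n = 14  # -> n = 14
if n < 11:  # condition is False
elif n < 27:  # condition is True
    y = n + 5  # -> y = 19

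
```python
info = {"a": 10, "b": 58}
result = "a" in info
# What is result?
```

Answer: True

Derivation:
Trace (tracking result):
info = {'a': 10, 'b': 58}  # -> info = {'a': 10, 'b': 58}
result = 'a' in info  # -> result = True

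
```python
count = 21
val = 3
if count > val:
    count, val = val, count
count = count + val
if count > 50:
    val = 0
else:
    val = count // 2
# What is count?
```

Trace (tracking count):
count = 21  # -> count = 21
val = 3  # -> val = 3
if count > val:  # condition is True
    count, val = (val, count)  # -> count = 3, val = 21
count = count + val  # -> count = 24
if count > 50:  # condition is False
else:
    val = count // 2  # -> val = 12

Answer: 24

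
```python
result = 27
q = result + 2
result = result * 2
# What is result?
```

Trace (tracking result):
result = 27  # -> result = 27
q = result + 2  # -> q = 29
result = result * 2  # -> result = 54

Answer: 54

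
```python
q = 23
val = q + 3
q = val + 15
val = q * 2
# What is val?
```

Answer: 82

Derivation:
Trace (tracking val):
q = 23  # -> q = 23
val = q + 3  # -> val = 26
q = val + 15  # -> q = 41
val = q * 2  # -> val = 82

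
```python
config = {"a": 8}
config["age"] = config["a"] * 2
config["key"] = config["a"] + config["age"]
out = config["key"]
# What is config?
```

Answer: {'a': 8, 'age': 16, 'key': 24}

Derivation:
Trace (tracking config):
config = {'a': 8}  # -> config = {'a': 8}
config['age'] = config['a'] * 2  # -> config = {'a': 8, 'age': 16}
config['key'] = config['a'] + config['age']  # -> config = {'a': 8, 'age': 16, 'key': 24}
out = config['key']  # -> out = 24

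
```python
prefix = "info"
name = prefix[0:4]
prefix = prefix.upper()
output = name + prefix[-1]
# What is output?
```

Trace (tracking output):
prefix = 'info'  # -> prefix = 'info'
name = prefix[0:4]  # -> name = 'info'
prefix = prefix.upper()  # -> prefix = 'INFO'
output = name + prefix[-1]  # -> output = 'infoO'

Answer: 'infoO'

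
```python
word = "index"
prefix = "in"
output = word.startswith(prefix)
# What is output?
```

Trace (tracking output):
word = 'index'  # -> word = 'index'
prefix = 'in'  # -> prefix = 'in'
output = word.startswith(prefix)  # -> output = True

Answer: True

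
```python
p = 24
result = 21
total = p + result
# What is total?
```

Answer: 45

Derivation:
Trace (tracking total):
p = 24  # -> p = 24
result = 21  # -> result = 21
total = p + result  # -> total = 45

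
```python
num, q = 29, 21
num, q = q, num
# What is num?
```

Trace (tracking num):
num, q = (29, 21)  # -> num = 29, q = 21
num, q = (q, num)  # -> num = 21, q = 29

Answer: 21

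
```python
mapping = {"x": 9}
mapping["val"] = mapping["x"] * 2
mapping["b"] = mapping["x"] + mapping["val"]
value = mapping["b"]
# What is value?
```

Answer: 27

Derivation:
Trace (tracking value):
mapping = {'x': 9}  # -> mapping = {'x': 9}
mapping['val'] = mapping['x'] * 2  # -> mapping = {'x': 9, 'val': 18}
mapping['b'] = mapping['x'] + mapping['val']  # -> mapping = {'x': 9, 'val': 18, 'b': 27}
value = mapping['b']  # -> value = 27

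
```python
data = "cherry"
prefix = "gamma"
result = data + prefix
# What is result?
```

Trace (tracking result):
data = 'cherry'  # -> data = 'cherry'
prefix = 'gamma'  # -> prefix = 'gamma'
result = data + prefix  # -> result = 'cherrygamma'

Answer: 'cherrygamma'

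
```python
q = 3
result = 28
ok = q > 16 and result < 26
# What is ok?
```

Answer: False

Derivation:
Trace (tracking ok):
q = 3  # -> q = 3
result = 28  # -> result = 28
ok = q > 16 and result < 26  # -> ok = False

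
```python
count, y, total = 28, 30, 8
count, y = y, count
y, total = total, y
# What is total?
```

Trace (tracking total):
count, y, total = (28, 30, 8)  # -> count = 28, y = 30, total = 8
count, y = (y, count)  # -> count = 30, y = 28
y, total = (total, y)  # -> y = 8, total = 28

Answer: 28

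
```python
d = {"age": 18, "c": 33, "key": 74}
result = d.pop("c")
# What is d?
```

Answer: {'age': 18, 'key': 74}

Derivation:
Trace (tracking d):
d = {'age': 18, 'c': 33, 'key': 74}  # -> d = {'age': 18, 'c': 33, 'key': 74}
result = d.pop('c')  # -> result = 33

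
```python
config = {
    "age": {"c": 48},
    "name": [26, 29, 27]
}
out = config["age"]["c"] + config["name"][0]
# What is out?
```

Trace (tracking out):
config = {'age': {'c': 48}, 'name': [26, 29, 27]}  # -> config = {'age': {'c': 48}, 'name': [26, 29, 27]}
out = config['age']['c'] + config['name'][0]  # -> out = 74

Answer: 74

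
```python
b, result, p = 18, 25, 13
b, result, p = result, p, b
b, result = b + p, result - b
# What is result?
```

Answer: -12

Derivation:
Trace (tracking result):
b, result, p = (18, 25, 13)  # -> b = 18, result = 25, p = 13
b, result, p = (result, p, b)  # -> b = 25, result = 13, p = 18
b, result = (b + p, result - b)  # -> b = 43, result = -12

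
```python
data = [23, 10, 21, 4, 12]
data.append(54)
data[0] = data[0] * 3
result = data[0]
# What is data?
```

Trace (tracking data):
data = [23, 10, 21, 4, 12]  # -> data = [23, 10, 21, 4, 12]
data.append(54)  # -> data = [23, 10, 21, 4, 12, 54]
data[0] = data[0] * 3  # -> data = [69, 10, 21, 4, 12, 54]
result = data[0]  # -> result = 69

Answer: [69, 10, 21, 4, 12, 54]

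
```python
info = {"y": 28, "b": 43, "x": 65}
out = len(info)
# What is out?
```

Trace (tracking out):
info = {'y': 28, 'b': 43, 'x': 65}  # -> info = {'y': 28, 'b': 43, 'x': 65}
out = len(info)  # -> out = 3

Answer: 3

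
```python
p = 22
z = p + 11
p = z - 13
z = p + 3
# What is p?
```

Trace (tracking p):
p = 22  # -> p = 22
z = p + 11  # -> z = 33
p = z - 13  # -> p = 20
z = p + 3  # -> z = 23

Answer: 20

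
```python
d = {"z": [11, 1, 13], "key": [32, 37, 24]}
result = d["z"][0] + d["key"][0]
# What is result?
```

Answer: 43

Derivation:
Trace (tracking result):
d = {'z': [11, 1, 13], 'key': [32, 37, 24]}  # -> d = {'z': [11, 1, 13], 'key': [32, 37, 24]}
result = d['z'][0] + d['key'][0]  # -> result = 43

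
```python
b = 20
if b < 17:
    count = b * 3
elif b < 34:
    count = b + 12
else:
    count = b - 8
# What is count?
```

Trace (tracking count):
b = 20  # -> b = 20
if b < 17:  # condition is False
elif b < 34:  # condition is True
    count = b + 12  # -> count = 32

Answer: 32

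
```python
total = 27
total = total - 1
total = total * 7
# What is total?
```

Trace (tracking total):
total = 27  # -> total = 27
total = total - 1  # -> total = 26
total = total * 7  # -> total = 182

Answer: 182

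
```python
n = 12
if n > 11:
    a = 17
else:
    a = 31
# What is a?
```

Answer: 17

Derivation:
Trace (tracking a):
n = 12  # -> n = 12
if n > 11:  # condition is True
    a = 17  # -> a = 17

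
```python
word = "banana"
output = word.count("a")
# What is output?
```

Trace (tracking output):
word = 'banana'  # -> word = 'banana'
output = word.count('a')  # -> output = 3

Answer: 3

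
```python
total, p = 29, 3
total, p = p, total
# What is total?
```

Trace (tracking total):
total, p = (29, 3)  # -> total = 29, p = 3
total, p = (p, total)  # -> total = 3, p = 29

Answer: 3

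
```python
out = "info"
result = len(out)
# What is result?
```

Trace (tracking result):
out = 'info'  # -> out = 'info'
result = len(out)  # -> result = 4

Answer: 4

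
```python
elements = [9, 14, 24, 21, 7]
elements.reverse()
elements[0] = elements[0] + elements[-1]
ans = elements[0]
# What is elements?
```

Answer: [16, 21, 24, 14, 9]

Derivation:
Trace (tracking elements):
elements = [9, 14, 24, 21, 7]  # -> elements = [9, 14, 24, 21, 7]
elements.reverse()  # -> elements = [7, 21, 24, 14, 9]
elements[0] = elements[0] + elements[-1]  # -> elements = [16, 21, 24, 14, 9]
ans = elements[0]  # -> ans = 16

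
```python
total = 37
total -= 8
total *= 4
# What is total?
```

Answer: 116

Derivation:
Trace (tracking total):
total = 37  # -> total = 37
total -= 8  # -> total = 29
total *= 4  # -> total = 116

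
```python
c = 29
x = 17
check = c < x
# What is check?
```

Trace (tracking check):
c = 29  # -> c = 29
x = 17  # -> x = 17
check = c < x  # -> check = False

Answer: False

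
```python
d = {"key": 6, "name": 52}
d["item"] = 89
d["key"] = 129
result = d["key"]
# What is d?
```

Trace (tracking d):
d = {'key': 6, 'name': 52}  # -> d = {'key': 6, 'name': 52}
d['item'] = 89  # -> d = {'key': 6, 'name': 52, 'item': 89}
d['key'] = 129  # -> d = {'key': 129, 'name': 52, 'item': 89}
result = d['key']  # -> result = 129

Answer: {'key': 129, 'name': 52, 'item': 89}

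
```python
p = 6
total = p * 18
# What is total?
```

Trace (tracking total):
p = 6  # -> p = 6
total = p * 18  # -> total = 108

Answer: 108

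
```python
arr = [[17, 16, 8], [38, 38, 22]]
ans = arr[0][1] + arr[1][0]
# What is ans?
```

Trace (tracking ans):
arr = [[17, 16, 8], [38, 38, 22]]  # -> arr = [[17, 16, 8], [38, 38, 22]]
ans = arr[0][1] + arr[1][0]  # -> ans = 54

Answer: 54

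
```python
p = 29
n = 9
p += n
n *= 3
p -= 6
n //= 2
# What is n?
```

Answer: 13

Derivation:
Trace (tracking n):
p = 29  # -> p = 29
n = 9  # -> n = 9
p += n  # -> p = 38
n *= 3  # -> n = 27
p -= 6  # -> p = 32
n //= 2  # -> n = 13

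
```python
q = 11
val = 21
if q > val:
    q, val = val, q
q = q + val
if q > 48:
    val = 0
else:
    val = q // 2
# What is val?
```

Trace (tracking val):
q = 11  # -> q = 11
val = 21  # -> val = 21
if q > val:  # condition is False
q = q + val  # -> q = 32
if q > 48:  # condition is False
else:
    val = q // 2  # -> val = 16

Answer: 16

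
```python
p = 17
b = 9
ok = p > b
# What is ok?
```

Trace (tracking ok):
p = 17  # -> p = 17
b = 9  # -> b = 9
ok = p > b  # -> ok = True

Answer: True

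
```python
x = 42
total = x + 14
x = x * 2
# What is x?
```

Answer: 84

Derivation:
Trace (tracking x):
x = 42  # -> x = 42
total = x + 14  # -> total = 56
x = x * 2  # -> x = 84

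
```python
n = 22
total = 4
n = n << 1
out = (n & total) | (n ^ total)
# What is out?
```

Trace (tracking out):
n = 22  # -> n = 22
total = 4  # -> total = 4
n = n << 1  # -> n = 44
out = n & total | n ^ total  # -> out = 44

Answer: 44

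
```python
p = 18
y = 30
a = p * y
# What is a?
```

Answer: 540

Derivation:
Trace (tracking a):
p = 18  # -> p = 18
y = 30  # -> y = 30
a = p * y  # -> a = 540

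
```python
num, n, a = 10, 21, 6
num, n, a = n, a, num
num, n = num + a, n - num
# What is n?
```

Trace (tracking n):
num, n, a = (10, 21, 6)  # -> num = 10, n = 21, a = 6
num, n, a = (n, a, num)  # -> num = 21, n = 6, a = 10
num, n = (num + a, n - num)  # -> num = 31, n = -15

Answer: -15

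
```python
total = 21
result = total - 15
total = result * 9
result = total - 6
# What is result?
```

Answer: 48

Derivation:
Trace (tracking result):
total = 21  # -> total = 21
result = total - 15  # -> result = 6
total = result * 9  # -> total = 54
result = total - 6  # -> result = 48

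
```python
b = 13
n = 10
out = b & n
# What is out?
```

Trace (tracking out):
b = 13  # -> b = 13
n = 10  # -> n = 10
out = b & n  # -> out = 8

Answer: 8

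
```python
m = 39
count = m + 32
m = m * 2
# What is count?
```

Answer: 71

Derivation:
Trace (tracking count):
m = 39  # -> m = 39
count = m + 32  # -> count = 71
m = m * 2  # -> m = 78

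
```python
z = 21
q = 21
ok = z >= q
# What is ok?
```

Trace (tracking ok):
z = 21  # -> z = 21
q = 21  # -> q = 21
ok = z >= q  # -> ok = True

Answer: True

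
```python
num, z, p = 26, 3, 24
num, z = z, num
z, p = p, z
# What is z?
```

Trace (tracking z):
num, z, p = (26, 3, 24)  # -> num = 26, z = 3, p = 24
num, z = (z, num)  # -> num = 3, z = 26
z, p = (p, z)  # -> z = 24, p = 26

Answer: 24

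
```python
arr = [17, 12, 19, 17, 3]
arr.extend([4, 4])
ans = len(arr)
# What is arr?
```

Answer: [17, 12, 19, 17, 3, 4, 4]

Derivation:
Trace (tracking arr):
arr = [17, 12, 19, 17, 3]  # -> arr = [17, 12, 19, 17, 3]
arr.extend([4, 4])  # -> arr = [17, 12, 19, 17, 3, 4, 4]
ans = len(arr)  # -> ans = 7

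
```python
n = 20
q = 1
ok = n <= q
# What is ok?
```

Answer: False

Derivation:
Trace (tracking ok):
n = 20  # -> n = 20
q = 1  # -> q = 1
ok = n <= q  # -> ok = False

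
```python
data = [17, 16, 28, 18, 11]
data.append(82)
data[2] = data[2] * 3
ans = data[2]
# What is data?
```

Answer: [17, 16, 84, 18, 11, 82]

Derivation:
Trace (tracking data):
data = [17, 16, 28, 18, 11]  # -> data = [17, 16, 28, 18, 11]
data.append(82)  # -> data = [17, 16, 28, 18, 11, 82]
data[2] = data[2] * 3  # -> data = [17, 16, 84, 18, 11, 82]
ans = data[2]  # -> ans = 84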